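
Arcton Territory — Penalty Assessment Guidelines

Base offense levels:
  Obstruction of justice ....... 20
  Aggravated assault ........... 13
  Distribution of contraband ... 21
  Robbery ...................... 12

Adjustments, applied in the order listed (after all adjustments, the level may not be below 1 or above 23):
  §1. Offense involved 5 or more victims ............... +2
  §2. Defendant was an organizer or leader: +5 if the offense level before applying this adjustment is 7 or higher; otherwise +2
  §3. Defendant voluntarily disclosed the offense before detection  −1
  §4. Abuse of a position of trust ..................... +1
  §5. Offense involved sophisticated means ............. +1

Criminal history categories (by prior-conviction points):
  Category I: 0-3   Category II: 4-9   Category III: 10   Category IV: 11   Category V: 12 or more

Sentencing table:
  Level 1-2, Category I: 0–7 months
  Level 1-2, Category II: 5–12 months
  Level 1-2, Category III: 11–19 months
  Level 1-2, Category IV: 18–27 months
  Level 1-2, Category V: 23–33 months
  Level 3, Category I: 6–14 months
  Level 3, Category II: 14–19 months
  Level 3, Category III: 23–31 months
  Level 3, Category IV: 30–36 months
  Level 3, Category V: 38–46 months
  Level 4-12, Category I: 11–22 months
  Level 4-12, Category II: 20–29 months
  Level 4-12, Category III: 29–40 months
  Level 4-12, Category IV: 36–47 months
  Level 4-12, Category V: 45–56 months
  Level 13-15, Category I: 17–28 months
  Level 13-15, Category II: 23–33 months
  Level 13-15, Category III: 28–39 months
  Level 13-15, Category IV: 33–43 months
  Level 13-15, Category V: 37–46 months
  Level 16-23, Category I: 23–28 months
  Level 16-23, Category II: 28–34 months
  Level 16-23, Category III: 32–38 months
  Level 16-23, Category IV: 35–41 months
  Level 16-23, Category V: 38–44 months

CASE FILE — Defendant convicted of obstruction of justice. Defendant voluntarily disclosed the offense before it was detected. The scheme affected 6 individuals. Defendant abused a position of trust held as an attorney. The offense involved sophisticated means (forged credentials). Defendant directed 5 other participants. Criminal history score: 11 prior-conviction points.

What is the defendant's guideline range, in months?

35-41 months

Base offense level for obstruction of justice: 20.
§1 applies: 20 + 2 = 22.
§2 applies (level before this adjustment is 22 ≥ 7, so +5): 22 + 5 = 27.
§3 applies: 27 − 1 = 26.
§4 applies: 26 + 1 = 27.
§5 applies: 27 + 1 = 28.
Level 28 exceeds the maximum of 23; capped at 23.
Final offense level: 23.
Criminal history: 11 prior points → Category IV (11).
Level 23 falls in the 16-23 band.
Grid: Level 16-23 × Category IV = 35-41 months.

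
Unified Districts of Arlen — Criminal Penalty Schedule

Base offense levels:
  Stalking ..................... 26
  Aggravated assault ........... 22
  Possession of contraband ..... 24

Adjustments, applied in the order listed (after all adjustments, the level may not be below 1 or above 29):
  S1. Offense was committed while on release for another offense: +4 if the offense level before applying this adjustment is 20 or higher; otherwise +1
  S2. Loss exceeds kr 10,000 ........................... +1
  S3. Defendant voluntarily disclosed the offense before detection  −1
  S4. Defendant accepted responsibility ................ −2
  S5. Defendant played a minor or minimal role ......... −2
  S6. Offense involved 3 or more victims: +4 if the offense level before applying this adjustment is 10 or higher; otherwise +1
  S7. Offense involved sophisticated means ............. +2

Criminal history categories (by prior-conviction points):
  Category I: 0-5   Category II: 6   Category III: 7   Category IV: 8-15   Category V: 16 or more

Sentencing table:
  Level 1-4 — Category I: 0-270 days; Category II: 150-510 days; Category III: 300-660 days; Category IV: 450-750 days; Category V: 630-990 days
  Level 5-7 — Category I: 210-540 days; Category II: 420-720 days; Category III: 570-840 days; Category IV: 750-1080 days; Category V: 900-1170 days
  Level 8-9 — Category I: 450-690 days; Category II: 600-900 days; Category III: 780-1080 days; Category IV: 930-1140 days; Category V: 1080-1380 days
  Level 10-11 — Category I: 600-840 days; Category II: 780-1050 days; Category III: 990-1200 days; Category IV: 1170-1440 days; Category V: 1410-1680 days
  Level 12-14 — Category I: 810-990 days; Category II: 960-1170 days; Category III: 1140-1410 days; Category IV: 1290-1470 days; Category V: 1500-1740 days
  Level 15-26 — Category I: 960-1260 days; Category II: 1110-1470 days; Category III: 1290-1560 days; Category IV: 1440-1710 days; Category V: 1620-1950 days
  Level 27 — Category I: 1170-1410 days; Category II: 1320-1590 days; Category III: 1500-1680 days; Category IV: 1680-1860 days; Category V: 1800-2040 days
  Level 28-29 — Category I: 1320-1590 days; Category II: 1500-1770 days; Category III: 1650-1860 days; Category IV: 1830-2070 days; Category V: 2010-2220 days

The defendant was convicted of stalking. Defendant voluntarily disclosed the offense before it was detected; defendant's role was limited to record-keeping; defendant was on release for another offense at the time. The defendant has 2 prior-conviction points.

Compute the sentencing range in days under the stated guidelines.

1170-1410 days

Base offense level for stalking: 26.
S1 applies (level before this adjustment is 26 ≥ 20, so +4): 26 + 4 = 30.
S3 applies: 30 − 1 = 29.
S5 applies: 29 − 2 = 27.
S6 does not apply.
Final offense level: 27.
Criminal history: 2 prior points → Category I (0-5).
Level 27 falls in the 27 band.
Grid: Level 27 × Category I = 1170-1410 days.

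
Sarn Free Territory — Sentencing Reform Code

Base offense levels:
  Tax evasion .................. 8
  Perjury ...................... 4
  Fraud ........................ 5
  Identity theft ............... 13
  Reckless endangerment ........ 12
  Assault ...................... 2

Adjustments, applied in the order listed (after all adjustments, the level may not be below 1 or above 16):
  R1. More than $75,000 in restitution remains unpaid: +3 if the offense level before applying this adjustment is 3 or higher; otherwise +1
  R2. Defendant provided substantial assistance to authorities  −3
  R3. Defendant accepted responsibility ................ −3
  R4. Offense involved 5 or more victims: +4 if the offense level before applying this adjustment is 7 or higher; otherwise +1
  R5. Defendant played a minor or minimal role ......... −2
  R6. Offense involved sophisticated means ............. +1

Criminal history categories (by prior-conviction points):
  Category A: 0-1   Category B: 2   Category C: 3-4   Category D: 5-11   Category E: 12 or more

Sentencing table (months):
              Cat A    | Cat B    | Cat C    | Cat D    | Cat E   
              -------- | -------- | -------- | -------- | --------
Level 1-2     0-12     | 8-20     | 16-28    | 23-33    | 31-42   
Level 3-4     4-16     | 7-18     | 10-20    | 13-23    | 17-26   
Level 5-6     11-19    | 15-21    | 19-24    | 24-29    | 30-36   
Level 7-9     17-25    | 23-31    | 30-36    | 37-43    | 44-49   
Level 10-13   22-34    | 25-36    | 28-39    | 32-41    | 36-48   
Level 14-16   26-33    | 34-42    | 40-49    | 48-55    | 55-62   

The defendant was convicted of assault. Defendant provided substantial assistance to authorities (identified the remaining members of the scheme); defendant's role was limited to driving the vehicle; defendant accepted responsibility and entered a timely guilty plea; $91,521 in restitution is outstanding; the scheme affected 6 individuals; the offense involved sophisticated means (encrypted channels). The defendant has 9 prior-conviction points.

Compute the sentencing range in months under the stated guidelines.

23-33 months

Base offense level for assault: 2.
R1 applies (level before this adjustment is 2 < 3, so +1): 2 + 1 = 3.
R2 applies: 3 − 3 = 0.
R3 applies: 0 − 3 = -3.
R4 applies (level before this adjustment is -3 < 7, so +1): -3 + 1 = -2.
R5 applies: -2 − 2 = -4.
R6 applies: -4 + 1 = -3.
Level -3 is below the minimum of 1; floored at 1.
Final offense level: 1.
Criminal history: 9 prior points → Category D (5-11).
Level 1 falls in the 1-2 band.
Grid: Level 1-2 × Category D = 23-33 months.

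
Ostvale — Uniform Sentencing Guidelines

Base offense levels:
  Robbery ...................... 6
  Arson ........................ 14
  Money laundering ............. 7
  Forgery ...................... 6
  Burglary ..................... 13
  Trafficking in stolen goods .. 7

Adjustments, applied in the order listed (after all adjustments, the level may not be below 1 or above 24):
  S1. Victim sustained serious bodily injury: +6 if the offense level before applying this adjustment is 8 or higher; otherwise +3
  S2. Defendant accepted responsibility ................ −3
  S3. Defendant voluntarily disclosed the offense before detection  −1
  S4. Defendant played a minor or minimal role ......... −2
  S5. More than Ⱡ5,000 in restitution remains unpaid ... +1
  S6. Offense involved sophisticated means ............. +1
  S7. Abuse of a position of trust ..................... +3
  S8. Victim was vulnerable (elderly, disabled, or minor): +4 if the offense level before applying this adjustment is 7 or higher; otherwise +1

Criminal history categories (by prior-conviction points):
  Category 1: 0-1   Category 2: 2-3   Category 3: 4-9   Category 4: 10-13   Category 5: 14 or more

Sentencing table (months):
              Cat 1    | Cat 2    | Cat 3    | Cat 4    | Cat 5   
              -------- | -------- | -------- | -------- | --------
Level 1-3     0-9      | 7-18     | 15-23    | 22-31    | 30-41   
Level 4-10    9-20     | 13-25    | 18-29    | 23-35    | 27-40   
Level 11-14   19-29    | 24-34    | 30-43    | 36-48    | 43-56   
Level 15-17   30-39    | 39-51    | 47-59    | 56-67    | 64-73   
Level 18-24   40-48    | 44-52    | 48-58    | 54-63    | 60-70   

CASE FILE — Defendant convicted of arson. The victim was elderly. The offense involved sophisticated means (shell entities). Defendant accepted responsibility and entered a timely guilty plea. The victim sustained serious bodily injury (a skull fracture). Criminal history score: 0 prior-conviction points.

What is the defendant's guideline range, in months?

Base offense level for arson: 14.
S1 applies (level before this adjustment is 14 ≥ 8, so +6): 14 + 6 = 20.
S2 applies: 20 − 3 = 17.
S5 does not apply.
S6 applies: 17 + 1 = 18.
S7 does not apply.
S8 applies (level before this adjustment is 18 ≥ 7, so +4): 18 + 4 = 22.
Final offense level: 22.
Criminal history: 0 prior points → Category 1 (0-1).
Level 22 falls in the 18-24 band.
Grid: Level 18-24 × Category 1 = 40-48 months.

40-48 months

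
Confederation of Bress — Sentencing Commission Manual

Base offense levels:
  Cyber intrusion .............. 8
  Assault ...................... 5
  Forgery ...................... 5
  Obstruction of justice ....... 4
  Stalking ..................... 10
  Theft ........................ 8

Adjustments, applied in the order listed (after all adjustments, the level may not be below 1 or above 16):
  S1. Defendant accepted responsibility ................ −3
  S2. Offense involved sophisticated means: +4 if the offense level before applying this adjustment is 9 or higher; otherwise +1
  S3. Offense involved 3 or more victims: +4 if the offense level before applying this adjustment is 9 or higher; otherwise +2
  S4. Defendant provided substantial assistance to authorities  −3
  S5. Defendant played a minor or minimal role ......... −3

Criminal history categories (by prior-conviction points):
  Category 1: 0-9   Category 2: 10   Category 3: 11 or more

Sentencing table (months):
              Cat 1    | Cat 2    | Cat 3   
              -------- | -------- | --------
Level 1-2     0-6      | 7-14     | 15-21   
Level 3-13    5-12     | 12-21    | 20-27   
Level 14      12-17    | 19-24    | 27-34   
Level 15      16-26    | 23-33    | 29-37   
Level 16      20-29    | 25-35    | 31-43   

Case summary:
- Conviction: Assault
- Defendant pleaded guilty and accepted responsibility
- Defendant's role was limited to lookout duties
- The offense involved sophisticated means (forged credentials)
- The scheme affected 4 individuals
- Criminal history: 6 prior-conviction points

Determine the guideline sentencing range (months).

Base offense level for assault: 5.
S1 applies: 5 − 3 = 2.
S2 applies (level before this adjustment is 2 < 9, so +1): 2 + 1 = 3.
S3 applies (level before this adjustment is 3 < 9, so +2): 3 + 2 = 5.
S4 does not apply.
S5 applies: 5 − 3 = 2.
Final offense level: 2.
Criminal history: 6 prior points → Category 1 (0-9).
Level 2 falls in the 1-2 band.
Grid: Level 1-2 × Category 1 = 0-6 months.

0-6 months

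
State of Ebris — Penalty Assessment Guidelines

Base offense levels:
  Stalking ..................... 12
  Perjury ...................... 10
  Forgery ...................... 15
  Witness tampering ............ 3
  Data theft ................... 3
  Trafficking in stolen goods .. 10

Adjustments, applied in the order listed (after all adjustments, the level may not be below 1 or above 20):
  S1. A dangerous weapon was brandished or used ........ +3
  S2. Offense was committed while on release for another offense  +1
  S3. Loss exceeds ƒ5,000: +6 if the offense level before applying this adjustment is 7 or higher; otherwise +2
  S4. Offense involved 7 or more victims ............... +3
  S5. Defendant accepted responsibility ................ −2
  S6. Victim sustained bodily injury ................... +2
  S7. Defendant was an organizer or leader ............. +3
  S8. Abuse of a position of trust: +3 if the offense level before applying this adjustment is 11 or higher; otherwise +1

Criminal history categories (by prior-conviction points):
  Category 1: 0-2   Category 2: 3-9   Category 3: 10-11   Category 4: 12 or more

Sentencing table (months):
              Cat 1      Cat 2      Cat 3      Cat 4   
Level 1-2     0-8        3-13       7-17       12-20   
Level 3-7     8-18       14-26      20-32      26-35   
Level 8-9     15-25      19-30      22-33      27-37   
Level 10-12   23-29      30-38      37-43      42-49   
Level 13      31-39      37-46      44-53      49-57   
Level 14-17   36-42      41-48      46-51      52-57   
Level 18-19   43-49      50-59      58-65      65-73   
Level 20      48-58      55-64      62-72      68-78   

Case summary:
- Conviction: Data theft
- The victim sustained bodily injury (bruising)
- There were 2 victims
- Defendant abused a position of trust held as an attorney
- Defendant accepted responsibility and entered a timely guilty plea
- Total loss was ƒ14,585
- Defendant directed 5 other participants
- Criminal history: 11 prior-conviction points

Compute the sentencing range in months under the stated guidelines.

Base offense level for data theft: 3.
S1 does not apply.
S3 applies (level before this adjustment is 3 < 7, so +2): 3 + 2 = 5.
S4 does not apply.
S5 applies: 5 − 2 = 3.
S6 applies: 3 + 2 = 5.
S7 applies: 5 + 3 = 8.
S8 applies (level before this adjustment is 8 < 11, so +1): 8 + 1 = 9.
Final offense level: 9.
Criminal history: 11 prior points → Category 3 (10-11).
Level 9 falls in the 8-9 band.
Grid: Level 8-9 × Category 3 = 22-33 months.

22-33 months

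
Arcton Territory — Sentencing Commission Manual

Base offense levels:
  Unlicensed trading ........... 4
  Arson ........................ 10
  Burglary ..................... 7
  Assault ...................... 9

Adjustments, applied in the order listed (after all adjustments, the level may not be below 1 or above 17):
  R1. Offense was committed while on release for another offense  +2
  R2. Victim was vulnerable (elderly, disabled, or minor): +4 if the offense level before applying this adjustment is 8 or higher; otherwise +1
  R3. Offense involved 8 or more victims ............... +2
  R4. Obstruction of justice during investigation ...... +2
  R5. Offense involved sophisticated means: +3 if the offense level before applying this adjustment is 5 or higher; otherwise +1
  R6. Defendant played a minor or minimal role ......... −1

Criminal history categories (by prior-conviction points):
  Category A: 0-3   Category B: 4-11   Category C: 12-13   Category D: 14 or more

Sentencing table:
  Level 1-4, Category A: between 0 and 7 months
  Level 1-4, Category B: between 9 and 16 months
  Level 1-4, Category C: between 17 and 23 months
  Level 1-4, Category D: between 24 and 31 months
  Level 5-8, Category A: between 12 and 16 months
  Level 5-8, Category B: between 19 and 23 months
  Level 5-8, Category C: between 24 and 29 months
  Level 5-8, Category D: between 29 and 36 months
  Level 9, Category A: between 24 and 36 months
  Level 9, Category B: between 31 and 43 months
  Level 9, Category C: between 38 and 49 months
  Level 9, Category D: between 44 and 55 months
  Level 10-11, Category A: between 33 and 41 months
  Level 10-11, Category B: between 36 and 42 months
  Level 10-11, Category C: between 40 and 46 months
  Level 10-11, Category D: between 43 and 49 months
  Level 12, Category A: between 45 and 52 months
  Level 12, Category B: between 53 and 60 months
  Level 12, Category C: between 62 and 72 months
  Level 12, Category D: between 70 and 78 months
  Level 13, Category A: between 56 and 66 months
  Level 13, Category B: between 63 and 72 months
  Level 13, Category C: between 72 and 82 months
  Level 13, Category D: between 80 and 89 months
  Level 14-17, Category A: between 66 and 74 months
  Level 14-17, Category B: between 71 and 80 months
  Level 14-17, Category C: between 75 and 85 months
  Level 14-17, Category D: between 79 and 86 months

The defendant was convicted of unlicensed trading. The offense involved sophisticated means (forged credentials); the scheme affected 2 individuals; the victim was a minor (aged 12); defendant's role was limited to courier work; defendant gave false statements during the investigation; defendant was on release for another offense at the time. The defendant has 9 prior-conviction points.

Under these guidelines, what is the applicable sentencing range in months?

Base offense level for unlicensed trading: 4.
R1 applies: 4 + 2 = 6.
R2 applies (level before this adjustment is 6 < 8, so +1): 6 + 1 = 7.
R4 applies: 7 + 2 = 9.
R5 applies (level before this adjustment is 9 ≥ 5, so +3): 9 + 3 = 12.
R6 applies: 12 − 1 = 11.
Final offense level: 11.
Criminal history: 9 prior points → Category B (4-11).
Level 11 falls in the 10-11 band.
Grid: Level 10-11 × Category B = 36-42 months.

36-42 months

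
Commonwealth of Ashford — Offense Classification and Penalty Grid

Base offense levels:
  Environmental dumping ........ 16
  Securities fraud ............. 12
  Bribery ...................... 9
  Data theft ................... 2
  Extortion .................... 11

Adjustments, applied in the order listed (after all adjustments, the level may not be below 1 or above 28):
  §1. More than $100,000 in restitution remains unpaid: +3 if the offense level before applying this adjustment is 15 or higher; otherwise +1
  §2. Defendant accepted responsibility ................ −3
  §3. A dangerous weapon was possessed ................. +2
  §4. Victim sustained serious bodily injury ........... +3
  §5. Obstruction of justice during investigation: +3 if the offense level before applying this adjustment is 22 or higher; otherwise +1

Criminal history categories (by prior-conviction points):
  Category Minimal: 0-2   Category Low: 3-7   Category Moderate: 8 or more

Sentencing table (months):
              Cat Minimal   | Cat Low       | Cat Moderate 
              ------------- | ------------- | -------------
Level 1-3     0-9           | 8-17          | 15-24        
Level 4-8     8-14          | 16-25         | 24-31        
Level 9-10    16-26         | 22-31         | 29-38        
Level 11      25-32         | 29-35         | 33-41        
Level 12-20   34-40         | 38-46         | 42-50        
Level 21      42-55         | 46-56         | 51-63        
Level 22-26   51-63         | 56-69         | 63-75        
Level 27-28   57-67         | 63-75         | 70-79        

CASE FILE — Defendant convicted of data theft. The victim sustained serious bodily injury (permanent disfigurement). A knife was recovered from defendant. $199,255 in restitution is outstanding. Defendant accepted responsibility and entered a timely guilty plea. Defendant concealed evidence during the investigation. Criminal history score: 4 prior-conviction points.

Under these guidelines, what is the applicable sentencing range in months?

Base offense level for data theft: 2.
§1 applies (level before this adjustment is 2 < 15, so +1): 2 + 1 = 3.
§2 applies: 3 − 3 = 0.
§3 applies: 0 + 2 = 2.
§4 applies: 2 + 3 = 5.
§5 applies (level before this adjustment is 5 < 22, so +1): 5 + 1 = 6.
Final offense level: 6.
Criminal history: 4 prior points → Category Low (3-7).
Level 6 falls in the 4-8 band.
Grid: Level 4-8 × Category Low = 16-25 months.

16-25 months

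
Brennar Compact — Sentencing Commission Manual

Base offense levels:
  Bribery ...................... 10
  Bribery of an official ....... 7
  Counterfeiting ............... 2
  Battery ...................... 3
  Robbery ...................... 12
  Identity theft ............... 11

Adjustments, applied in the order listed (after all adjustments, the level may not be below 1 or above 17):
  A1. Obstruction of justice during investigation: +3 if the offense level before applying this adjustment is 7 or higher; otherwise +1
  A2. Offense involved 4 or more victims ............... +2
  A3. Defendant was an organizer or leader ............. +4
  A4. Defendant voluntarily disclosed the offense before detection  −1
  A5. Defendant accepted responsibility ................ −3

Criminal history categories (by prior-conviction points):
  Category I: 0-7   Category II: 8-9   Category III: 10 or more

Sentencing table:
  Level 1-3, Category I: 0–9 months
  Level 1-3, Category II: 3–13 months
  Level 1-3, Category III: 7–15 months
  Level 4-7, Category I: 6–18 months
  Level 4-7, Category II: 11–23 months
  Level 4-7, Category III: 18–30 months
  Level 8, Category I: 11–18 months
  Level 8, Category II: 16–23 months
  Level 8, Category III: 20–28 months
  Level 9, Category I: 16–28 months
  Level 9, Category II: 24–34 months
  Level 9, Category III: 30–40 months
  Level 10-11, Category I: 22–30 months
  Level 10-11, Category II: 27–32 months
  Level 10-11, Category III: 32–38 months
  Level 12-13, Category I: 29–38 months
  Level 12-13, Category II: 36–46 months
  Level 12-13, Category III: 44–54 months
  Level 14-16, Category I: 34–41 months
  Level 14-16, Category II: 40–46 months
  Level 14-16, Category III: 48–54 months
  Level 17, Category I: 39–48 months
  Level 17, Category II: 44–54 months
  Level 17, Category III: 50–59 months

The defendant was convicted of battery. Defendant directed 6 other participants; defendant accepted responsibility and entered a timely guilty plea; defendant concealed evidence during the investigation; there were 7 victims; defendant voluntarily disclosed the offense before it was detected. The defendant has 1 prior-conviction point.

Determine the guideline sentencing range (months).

6-18 months

Base offense level for battery: 3.
A1 applies (level before this adjustment is 3 < 7, so +1): 3 + 1 = 4.
A2 applies: 4 + 2 = 6.
A3 applies: 6 + 4 = 10.
A4 applies: 10 − 1 = 9.
A5 applies: 9 − 3 = 6.
Final offense level: 6.
Criminal history: 1 prior point → Category I (0-7).
Level 6 falls in the 4-7 band.
Grid: Level 4-7 × Category I = 6-18 months.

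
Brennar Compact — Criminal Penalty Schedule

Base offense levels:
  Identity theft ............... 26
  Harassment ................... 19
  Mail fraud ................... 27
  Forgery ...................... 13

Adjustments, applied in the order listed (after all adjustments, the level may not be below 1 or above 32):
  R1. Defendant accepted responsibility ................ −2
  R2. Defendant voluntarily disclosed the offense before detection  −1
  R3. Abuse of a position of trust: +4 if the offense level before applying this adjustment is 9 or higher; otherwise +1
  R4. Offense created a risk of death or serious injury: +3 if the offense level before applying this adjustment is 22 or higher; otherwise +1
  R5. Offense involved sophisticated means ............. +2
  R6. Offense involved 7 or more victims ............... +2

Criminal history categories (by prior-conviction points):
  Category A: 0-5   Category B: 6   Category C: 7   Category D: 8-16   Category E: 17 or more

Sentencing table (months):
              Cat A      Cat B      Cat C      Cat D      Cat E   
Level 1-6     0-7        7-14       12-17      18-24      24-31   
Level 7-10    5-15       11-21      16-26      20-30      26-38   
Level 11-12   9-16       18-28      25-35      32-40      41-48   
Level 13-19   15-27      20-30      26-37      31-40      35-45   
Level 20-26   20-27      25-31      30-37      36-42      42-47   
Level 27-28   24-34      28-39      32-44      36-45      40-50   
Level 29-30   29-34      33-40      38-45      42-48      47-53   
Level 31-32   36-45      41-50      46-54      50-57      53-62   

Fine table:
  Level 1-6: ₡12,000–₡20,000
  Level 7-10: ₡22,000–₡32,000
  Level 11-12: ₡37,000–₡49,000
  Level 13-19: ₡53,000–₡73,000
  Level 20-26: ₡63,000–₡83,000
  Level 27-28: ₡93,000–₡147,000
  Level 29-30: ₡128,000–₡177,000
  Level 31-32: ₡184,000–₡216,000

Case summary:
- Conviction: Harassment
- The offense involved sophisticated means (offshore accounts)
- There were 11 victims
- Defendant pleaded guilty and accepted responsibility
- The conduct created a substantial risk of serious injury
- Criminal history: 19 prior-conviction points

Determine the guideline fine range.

Base offense level for harassment: 19.
R1 applies: 19 − 2 = 17.
R2 does not apply.
R3 does not apply.
R4 applies (level before this adjustment is 17 < 22, so +1): 17 + 1 = 18.
R5 applies: 18 + 2 = 20.
R6 applies: 20 + 2 = 22.
Final offense level: 22.
Level 22 falls in the 20-26 band.
Fine table: Level 20-26 → ₡63,000–₡83,000.

₡63,000–₡83,000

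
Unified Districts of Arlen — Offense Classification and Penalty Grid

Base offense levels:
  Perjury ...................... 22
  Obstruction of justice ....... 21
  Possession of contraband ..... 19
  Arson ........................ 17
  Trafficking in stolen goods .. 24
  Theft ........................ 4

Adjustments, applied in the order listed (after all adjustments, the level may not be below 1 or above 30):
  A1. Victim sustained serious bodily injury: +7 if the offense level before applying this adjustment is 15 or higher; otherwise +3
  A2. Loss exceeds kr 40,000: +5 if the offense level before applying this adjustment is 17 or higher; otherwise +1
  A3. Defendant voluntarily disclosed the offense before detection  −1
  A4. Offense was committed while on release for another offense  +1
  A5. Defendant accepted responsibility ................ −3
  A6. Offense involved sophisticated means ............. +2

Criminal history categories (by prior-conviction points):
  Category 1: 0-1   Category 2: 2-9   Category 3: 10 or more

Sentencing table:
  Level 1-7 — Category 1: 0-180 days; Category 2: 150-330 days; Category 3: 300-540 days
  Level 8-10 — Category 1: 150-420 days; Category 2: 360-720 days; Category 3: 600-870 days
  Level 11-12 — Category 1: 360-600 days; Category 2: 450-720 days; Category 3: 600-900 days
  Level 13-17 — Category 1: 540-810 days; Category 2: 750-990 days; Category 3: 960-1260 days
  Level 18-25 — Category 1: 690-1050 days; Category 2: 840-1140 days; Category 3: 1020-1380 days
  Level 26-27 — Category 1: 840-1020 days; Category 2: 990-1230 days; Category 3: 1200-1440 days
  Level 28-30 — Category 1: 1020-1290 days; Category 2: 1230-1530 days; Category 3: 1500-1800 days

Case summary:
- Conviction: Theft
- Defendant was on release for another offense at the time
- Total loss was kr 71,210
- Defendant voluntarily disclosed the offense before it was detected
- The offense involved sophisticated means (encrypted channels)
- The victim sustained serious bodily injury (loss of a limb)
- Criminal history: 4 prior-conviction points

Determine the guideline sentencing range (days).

Base offense level for theft: 4.
A1 applies (level before this adjustment is 4 < 15, so +3): 4 + 3 = 7.
A2 applies (level before this adjustment is 7 < 17, so +1): 7 + 1 = 8.
A3 applies: 8 − 1 = 7.
A4 applies: 7 + 1 = 8.
A5 does not apply.
A6 applies: 8 + 2 = 10.
Final offense level: 10.
Criminal history: 4 prior points → Category 2 (2-9).
Level 10 falls in the 8-10 band.
Grid: Level 8-10 × Category 2 = 360-720 days.

360-720 days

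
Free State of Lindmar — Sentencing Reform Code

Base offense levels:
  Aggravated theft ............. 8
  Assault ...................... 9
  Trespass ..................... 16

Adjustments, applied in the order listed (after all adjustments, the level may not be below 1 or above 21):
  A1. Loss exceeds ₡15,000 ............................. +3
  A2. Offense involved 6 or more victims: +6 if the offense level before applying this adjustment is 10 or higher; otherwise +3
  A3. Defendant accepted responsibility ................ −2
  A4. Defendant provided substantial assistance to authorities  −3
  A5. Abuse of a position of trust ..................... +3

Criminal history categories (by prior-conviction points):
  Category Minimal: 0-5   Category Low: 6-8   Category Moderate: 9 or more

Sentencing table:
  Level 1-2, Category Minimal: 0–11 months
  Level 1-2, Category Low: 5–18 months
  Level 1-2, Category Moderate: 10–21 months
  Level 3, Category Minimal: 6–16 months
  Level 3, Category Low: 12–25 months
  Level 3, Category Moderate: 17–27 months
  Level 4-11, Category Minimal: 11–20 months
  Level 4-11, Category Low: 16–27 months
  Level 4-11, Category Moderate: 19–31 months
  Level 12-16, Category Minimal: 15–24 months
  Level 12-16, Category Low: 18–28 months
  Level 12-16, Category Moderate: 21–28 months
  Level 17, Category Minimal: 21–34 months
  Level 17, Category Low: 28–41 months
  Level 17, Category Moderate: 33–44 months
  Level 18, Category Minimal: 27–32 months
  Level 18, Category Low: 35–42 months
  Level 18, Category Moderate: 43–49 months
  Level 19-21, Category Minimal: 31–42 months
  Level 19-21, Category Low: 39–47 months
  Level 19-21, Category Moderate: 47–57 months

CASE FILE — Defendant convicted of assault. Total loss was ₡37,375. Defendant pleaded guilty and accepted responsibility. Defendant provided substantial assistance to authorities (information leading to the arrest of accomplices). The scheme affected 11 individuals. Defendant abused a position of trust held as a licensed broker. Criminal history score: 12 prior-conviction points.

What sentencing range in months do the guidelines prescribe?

21-28 months

Base offense level for assault: 9.
A1 applies: 9 + 3 = 12.
A2 applies (level before this adjustment is 12 ≥ 10, so +6): 12 + 6 = 18.
A3 applies: 18 − 2 = 16.
A4 applies: 16 − 3 = 13.
A5 applies: 13 + 3 = 16.
Final offense level: 16.
Criminal history: 12 prior points → Category Moderate (9+).
Level 16 falls in the 12-16 band.
Grid: Level 12-16 × Category Moderate = 21-28 months.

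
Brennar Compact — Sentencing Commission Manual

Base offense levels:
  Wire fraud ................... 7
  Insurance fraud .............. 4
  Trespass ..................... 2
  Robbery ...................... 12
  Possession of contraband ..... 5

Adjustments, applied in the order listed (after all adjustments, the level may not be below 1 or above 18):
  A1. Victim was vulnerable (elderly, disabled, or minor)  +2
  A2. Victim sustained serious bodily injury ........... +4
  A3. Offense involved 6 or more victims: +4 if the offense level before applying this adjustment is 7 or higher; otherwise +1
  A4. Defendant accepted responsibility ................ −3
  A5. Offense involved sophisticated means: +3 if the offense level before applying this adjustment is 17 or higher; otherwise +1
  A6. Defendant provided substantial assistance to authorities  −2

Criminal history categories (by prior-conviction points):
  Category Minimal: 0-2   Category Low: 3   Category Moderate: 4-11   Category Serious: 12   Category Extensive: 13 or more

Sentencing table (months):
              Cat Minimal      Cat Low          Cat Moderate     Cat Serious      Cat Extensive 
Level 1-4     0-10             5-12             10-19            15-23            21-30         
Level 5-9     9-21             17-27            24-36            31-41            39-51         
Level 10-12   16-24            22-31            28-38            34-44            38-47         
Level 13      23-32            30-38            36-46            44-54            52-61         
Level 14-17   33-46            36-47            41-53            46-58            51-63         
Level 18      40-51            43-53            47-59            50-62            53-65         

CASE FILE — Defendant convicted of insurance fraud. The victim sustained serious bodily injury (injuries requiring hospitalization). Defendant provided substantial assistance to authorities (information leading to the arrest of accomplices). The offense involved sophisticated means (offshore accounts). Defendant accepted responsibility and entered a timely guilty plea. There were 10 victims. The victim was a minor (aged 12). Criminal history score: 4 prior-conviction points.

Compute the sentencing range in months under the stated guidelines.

Base offense level for insurance fraud: 4.
A1 applies: 4 + 2 = 6.
A2 applies: 6 + 4 = 10.
A3 applies (level before this adjustment is 10 ≥ 7, so +4): 10 + 4 = 14.
A4 applies: 14 − 3 = 11.
A5 applies (level before this adjustment is 11 < 17, so +1): 11 + 1 = 12.
A6 applies: 12 − 2 = 10.
Final offense level: 10.
Criminal history: 4 prior points → Category Moderate (4-11).
Level 10 falls in the 10-12 band.
Grid: Level 10-12 × Category Moderate = 28-38 months.

28-38 months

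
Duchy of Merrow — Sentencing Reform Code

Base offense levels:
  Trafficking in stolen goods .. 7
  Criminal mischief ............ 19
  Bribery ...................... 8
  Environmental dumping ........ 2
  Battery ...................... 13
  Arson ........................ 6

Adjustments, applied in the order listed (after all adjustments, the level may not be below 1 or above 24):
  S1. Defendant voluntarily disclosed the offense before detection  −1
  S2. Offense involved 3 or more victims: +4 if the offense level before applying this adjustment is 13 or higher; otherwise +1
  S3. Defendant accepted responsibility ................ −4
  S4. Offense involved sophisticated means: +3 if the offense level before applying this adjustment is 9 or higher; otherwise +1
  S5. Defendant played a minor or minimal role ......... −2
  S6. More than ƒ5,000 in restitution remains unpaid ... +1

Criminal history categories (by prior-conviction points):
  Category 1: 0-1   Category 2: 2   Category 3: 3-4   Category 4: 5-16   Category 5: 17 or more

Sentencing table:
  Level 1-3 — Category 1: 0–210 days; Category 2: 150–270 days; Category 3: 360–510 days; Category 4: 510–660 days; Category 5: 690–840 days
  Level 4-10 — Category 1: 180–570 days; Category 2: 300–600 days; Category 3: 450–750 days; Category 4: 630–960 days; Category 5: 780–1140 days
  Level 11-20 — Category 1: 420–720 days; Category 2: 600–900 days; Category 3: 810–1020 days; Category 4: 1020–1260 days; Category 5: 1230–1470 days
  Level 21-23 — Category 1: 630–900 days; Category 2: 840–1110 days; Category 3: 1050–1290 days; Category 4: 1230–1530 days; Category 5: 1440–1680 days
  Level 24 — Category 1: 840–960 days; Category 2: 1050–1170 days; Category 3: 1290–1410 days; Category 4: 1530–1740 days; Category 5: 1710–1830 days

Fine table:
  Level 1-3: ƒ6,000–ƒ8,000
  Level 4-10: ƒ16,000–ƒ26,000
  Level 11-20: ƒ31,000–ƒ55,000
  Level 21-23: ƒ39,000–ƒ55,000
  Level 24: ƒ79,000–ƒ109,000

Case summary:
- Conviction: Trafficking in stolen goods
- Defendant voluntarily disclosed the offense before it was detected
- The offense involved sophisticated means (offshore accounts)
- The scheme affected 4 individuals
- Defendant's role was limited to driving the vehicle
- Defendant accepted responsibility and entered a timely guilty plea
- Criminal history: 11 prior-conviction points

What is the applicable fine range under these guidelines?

ƒ6,000–ƒ8,000

Base offense level for trafficking in stolen goods: 7.
S1 applies: 7 − 1 = 6.
S2 applies (level before this adjustment is 6 < 13, so +1): 6 + 1 = 7.
S3 applies: 7 − 4 = 3.
S4 applies (level before this adjustment is 3 < 9, so +1): 3 + 1 = 4.
S5 applies: 4 − 2 = 2.
S6 does not apply.
Final offense level: 2.
Level 2 falls in the 1-3 band.
Fine table: Level 1-3 → ƒ6,000–ƒ8,000.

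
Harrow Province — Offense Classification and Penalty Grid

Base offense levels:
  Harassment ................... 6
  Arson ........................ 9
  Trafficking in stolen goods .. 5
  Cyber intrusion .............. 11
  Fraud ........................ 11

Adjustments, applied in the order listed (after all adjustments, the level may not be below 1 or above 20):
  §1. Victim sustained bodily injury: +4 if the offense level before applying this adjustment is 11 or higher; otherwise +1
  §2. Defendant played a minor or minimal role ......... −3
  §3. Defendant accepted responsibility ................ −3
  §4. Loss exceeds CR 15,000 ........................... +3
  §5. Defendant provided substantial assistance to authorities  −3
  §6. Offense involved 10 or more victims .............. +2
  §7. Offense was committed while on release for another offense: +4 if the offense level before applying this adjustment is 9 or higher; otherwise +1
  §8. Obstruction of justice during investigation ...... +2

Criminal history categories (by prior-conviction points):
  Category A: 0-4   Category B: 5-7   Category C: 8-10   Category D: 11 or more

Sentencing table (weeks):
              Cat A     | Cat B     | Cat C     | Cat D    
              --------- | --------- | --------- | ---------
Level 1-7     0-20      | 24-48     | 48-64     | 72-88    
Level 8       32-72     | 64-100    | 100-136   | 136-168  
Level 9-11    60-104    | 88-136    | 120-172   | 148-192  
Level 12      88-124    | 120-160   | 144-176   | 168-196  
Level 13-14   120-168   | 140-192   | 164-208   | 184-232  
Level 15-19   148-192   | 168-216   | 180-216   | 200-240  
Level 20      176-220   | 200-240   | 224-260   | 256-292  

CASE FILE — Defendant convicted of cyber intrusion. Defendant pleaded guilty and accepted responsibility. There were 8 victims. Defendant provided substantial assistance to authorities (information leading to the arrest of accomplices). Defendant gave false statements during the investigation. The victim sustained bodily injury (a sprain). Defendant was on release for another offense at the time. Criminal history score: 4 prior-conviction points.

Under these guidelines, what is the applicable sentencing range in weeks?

Base offense level for cyber intrusion: 11.
§1 applies (level before this adjustment is 11 ≥ 11, so +4): 11 + 4 = 15.
§2 does not apply.
§3 applies: 15 − 3 = 12.
§4 does not apply.
§5 applies: 12 − 3 = 9.
§6 does not apply.
§7 applies (level before this adjustment is 9 ≥ 9, so +4): 9 + 4 = 13.
§8 applies: 13 + 2 = 15.
Final offense level: 15.
Criminal history: 4 prior points → Category A (0-4).
Level 15 falls in the 15-19 band.
Grid: Level 15-19 × Category A = 148-192 weeks.

148-192 weeks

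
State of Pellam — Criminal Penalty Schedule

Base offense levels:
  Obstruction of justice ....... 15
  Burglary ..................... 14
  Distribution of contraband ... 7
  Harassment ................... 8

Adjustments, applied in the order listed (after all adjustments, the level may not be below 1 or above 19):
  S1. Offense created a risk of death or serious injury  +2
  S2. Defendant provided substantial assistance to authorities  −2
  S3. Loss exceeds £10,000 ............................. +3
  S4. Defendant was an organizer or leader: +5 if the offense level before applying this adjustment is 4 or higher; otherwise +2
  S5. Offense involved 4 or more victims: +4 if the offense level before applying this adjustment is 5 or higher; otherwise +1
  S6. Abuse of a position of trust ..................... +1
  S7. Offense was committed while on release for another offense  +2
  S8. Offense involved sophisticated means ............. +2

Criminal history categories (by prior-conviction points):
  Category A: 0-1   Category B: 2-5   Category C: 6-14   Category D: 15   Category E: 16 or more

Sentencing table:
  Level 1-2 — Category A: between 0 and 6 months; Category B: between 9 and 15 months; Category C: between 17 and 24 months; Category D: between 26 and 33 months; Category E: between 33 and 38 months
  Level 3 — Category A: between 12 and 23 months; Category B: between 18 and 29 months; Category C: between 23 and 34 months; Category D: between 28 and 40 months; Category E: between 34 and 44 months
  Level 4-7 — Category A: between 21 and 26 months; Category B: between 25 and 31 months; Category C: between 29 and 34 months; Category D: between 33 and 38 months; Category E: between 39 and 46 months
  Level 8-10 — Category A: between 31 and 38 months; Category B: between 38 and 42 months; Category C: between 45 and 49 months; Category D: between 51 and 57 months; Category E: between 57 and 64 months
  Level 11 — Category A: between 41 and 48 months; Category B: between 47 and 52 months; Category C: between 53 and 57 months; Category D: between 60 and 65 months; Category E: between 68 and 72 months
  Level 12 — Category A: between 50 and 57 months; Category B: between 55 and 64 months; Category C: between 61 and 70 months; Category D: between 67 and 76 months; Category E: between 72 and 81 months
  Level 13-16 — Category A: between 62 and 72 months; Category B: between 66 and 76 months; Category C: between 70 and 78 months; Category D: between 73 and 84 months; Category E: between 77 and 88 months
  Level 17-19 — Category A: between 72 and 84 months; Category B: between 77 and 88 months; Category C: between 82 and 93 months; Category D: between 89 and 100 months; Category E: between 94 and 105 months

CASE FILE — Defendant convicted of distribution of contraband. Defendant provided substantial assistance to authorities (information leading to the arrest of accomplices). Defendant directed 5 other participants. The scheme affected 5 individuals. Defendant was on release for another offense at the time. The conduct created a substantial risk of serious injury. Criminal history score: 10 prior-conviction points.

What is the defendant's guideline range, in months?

82-93 months

Base offense level for distribution of contraband: 7.
S1 applies: 7 + 2 = 9.
S2 applies: 9 − 2 = 7.
S4 applies (level before this adjustment is 7 ≥ 4, so +5): 7 + 5 = 12.
S5 applies (level before this adjustment is 12 ≥ 5, so +4): 12 + 4 = 16.
S7 applies: 16 + 2 = 18.
Final offense level: 18.
Criminal history: 10 prior points → Category C (6-14).
Level 18 falls in the 17-19 band.
Grid: Level 17-19 × Category C = 82-93 months.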